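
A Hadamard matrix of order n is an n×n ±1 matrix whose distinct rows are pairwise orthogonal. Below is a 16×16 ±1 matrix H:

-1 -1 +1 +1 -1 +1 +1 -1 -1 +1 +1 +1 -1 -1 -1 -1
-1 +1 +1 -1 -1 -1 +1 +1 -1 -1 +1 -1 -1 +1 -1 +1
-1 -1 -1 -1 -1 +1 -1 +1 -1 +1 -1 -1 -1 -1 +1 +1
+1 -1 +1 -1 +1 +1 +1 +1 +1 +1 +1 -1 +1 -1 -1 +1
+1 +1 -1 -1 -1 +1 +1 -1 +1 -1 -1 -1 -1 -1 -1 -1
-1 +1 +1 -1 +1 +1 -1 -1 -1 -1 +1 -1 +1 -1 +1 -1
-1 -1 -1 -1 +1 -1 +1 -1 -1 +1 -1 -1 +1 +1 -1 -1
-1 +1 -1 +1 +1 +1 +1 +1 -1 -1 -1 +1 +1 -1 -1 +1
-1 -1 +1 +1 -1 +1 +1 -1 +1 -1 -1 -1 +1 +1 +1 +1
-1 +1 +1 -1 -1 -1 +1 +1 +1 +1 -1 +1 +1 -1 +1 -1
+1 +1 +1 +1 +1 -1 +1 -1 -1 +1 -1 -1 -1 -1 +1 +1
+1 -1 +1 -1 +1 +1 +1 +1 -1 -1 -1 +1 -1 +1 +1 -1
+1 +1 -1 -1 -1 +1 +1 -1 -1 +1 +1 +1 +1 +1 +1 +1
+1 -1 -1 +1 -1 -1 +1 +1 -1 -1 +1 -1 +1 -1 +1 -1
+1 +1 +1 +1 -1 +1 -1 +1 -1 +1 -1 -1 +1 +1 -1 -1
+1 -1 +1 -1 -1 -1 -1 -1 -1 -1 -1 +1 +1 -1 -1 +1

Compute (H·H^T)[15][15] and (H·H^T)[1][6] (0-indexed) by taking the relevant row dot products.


Row 1 of H: [-1, 1, 1, -1, -1, -1, 1, 1, -1, -1, 1, -1, -1, 1, -1, 1].
Row 6 of H: [-1, -1, -1, -1, 1, -1, 1, -1, -1, 1, -1, -1, 1, 1, -1, -1].
Row 15 of H: [1, -1, 1, -1, -1, -1, -1, -1, -1, -1, -1, 1, 1, -1, -1, 1].
(H·H^T)[15][15] = Σ_j H[15][j]·H[15][j] = (1)² + (-1)² + (1)² + (-1)² + (-1)² + (-1)² + (-1)² + (-1)² + (-1)² + (-1)² + (-1)² + (1)² + (1)² + (-1)² + (-1)² + (1)² = 1 + 1 + 1 + 1 + 1 + 1 + 1 + 1 + 1 + 1 + 1 + 1 + 1 + 1 + 1 + 1 = 16.
(H·H^T)[1][6] = Σ_j H[1][j]·H[6][j] = (-1)·(-1) + (1)·(-1) + (1)·(-1) + (-1)·(-1) + (-1)·(1) + (-1)·(-1) + (1)·(1) + (1)·(-1) + (-1)·(-1) + (-1)·(1) + (1)·(-1) + (-1)·(-1) + (-1)·(1) + (1)·(1) + (-1)·(-1) + (1)·(-1) = 1 + -1 + -1 + 1 + -1 + 1 + 1 + -1 + 1 + -1 + -1 + 1 + -1 + 1 + 1 + -1 = 0.
So rows 1 and 6 are orthogonal; the diagonal entry equals n = 16.

(15,15) entry = 16; (1,6) entry = 0.


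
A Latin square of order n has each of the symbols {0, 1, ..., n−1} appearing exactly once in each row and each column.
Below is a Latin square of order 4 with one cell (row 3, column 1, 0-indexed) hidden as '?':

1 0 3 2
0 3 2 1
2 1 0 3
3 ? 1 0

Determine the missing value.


Row 3 contains symbols [0, 1, 3] — missing [2].
Column 1 contains symbols [0, 1, 3] — missing [2].
The missing symbol must appear in both missing sets; intersection = [2].
Therefore the hidden value is 2.

Missing value = 2.


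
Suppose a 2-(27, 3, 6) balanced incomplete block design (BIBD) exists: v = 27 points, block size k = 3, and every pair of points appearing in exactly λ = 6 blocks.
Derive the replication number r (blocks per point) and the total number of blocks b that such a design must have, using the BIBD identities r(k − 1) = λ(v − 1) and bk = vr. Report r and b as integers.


Any 2-(v, k, λ) BIBD satisfies two necessary conditions:
  (i)  Each point sits in r blocks, and counting incidences through any fixed point gives r(k − 1) = λ(v − 1), so r = λ(v − 1)/(k − 1).
  (ii) Total incidences bk = vr, so b = vr/k.
Step 1: r = λ(v − 1)/(k − 1) = 6·(27 − 1)/(3 − 1) = 6·26/2 = 156/2 = 78.
Step 2: b = vr/k = 27·78/3 = 2106/3 = 702.
Check integrality: r = 78 ∈ Z ✓, b = 702 ∈ Z ✓.
(These identities are necessary conditions: they determine r and b for any design with these parameters, but do not by themselves prove that one exists.)

r = 78, b = 702.


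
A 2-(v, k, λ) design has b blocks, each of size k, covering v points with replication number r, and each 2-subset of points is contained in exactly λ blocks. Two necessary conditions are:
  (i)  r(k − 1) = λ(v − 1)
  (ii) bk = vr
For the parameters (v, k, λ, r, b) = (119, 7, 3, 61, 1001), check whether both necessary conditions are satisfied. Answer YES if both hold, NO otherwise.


Condition (i): r(k − 1) = 61·6 = 366; λ(v − 1) = 3·118 = 354. Match? NO.
Condition (ii): bk = 1001·7 = 7007; vr = 119·61 = 7259. Match? NO.
Both conditions hold? NO.

NO


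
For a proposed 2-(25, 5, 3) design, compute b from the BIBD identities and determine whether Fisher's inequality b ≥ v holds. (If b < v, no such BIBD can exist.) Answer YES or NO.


r = λ(v − 1)/(k − 1) = 3·24/4 = 18.
b = vr/k = 25·18/5 = 90.
Fisher's inequality: b ≥ v ⇔ 90 ≥ 25? YES.

YES


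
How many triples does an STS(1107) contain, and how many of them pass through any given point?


An STS(v) is a 2-(v, 3, 1) BIBD: block size k = 3, λ = 1.
Replication: r(k − 1) = λ(v − 1) ⇒ r·2 = 1107 − 1 = 1106 ⇒ r = 553.
Block count: b = v(v − 1)/6 = 1107·1106/6 = 1224342/6 = 204057.
(Check via bk = vr: 204057·3 = 612171 = 1107·553 = 612171 ✓.)

r = 553, b = 204057.


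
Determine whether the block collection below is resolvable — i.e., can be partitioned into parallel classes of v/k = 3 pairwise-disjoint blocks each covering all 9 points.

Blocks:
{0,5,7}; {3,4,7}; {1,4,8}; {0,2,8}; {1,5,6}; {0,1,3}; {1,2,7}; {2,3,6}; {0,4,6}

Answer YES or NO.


v = 9, block size k = 3, number of blocks = 9.
For resolvability, blocks must partition into parallel classes of size v/k = 3.
Total blocks must therefore be a multiple of 3: 9 = 3·3 + 0 ⇒ divisible ✓.
Consider block {0,1,3}. It intersects every other block in the collection, so no parallel class of size 3 can contain it.
Since every block must belong to some parallel class in a resolution, the collection cannot be partitioned into parallel classes.
Resolvable? NO.

NO


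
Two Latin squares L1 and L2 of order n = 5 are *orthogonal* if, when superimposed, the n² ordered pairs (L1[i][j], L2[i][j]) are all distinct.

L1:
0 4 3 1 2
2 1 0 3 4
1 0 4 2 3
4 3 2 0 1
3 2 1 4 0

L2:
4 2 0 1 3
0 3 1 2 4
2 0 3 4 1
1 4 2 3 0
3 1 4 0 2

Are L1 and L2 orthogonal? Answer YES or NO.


Form the n² = 25 superimposed pairs (L1[i][j], L2[i][j]), row by row (rows and columns indexed from 0):
row 0: (0,4) (4,2) (3,0) (1,1) (2,3)
row 1: (2,0) (1,3) (0,1) (3,2) (4,4)
row 2: (1,2) (0,0) (4,3) (2,4) (3,1)
row 3: (4,1) (3,4) (2,2) (0,3) (1,0)
row 4: (3,3) (2,1) (1,4) (4,0) (0,2)
Orthogonality requires all 25 pairs distinct.
Check by first coordinate: for each symbol s of L1, list the L2 entries in the n cells where L1 = s; they must all differ.
  L1 = 0: L2 entries (in reading order) 4, 1, 0, 3, 2 — all 5 distinct ✓
  L1 = 1: L2 entries (in reading order) 1, 3, 2, 0, 4 — all 5 distinct ✓
  L1 = 2: L2 entries (in reading order) 3, 0, 4, 2, 1 — all 5 distinct ✓
  L1 = 3: L2 entries (in reading order) 0, 2, 1, 4, 3 — all 5 distinct ✓
  L1 = 4: L2 entries (in reading order) 2, 4, 3, 1, 0 — all 5 distinct ✓
Every symbol of L1 meets every symbol of L2 exactly once, so all 25 pairs are distinct (25 of 25).
Conclusion: YES.

YES


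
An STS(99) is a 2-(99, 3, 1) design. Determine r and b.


An STS(v) is a 2-(v, 3, 1) BIBD: block size k = 3, λ = 1.
Replication: r(k − 1) = λ(v − 1) ⇒ r·2 = 99 − 1 = 98 ⇒ r = 49.
Block count: bk = vr ⇒ b·3 = 99·49 = 4851 ⇒ b = 1617.
(Check via b = v(v − 1)/6 = 99·98/6 = 9702/6 = 1617.)

r = 49, b = 1617.


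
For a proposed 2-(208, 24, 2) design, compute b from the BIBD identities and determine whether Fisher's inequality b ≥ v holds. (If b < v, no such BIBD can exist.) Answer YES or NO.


b = λv(v − 1)/(k(k − 1)) = 2·208·207/(24·23) = 86112/552 = 156.
Compare with v = 208: b < v, so Fisher's inequality fails.

NO


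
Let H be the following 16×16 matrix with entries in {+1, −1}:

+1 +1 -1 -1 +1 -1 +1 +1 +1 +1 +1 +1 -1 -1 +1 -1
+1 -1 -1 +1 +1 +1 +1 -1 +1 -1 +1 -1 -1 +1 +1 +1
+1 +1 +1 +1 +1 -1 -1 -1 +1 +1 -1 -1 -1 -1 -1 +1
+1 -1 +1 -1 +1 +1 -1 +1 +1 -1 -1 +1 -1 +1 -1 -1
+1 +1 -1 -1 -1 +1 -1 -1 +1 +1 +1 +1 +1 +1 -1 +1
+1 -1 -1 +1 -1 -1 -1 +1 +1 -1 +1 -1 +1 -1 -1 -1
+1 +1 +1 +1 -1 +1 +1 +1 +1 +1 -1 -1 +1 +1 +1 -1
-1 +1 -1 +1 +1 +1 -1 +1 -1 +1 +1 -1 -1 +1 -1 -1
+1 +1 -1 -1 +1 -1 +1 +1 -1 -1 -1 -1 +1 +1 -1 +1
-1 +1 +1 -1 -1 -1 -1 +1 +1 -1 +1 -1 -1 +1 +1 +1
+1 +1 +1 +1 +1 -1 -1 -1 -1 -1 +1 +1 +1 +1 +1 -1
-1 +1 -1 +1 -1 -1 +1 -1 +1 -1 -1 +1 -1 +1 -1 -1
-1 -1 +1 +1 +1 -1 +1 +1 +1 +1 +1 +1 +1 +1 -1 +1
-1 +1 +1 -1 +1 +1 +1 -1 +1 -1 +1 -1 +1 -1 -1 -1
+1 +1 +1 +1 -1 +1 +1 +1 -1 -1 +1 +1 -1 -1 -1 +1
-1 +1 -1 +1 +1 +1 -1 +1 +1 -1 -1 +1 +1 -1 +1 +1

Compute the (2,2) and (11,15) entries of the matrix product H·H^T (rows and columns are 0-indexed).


Row 2 of H: [1, 1, 1, 1, 1, -1, -1, -1, 1, 1, -1, -1, -1, -1, -1, 1].
Row 11 of H: [-1, 1, -1, 1, -1, -1, 1, -1, 1, -1, -1, 1, -1, 1, -1, -1].
Row 15 of H: [-1, 1, -1, 1, 1, 1, -1, 1, 1, -1, -1, 1, 1, -1, 1, 1].
(H·H^T)[2][2] = Σ_j H[2][j]·H[2][j] = (1)² + (1)² + (1)² + (1)² + (1)² + (-1)² + (-1)² + (-1)² + (1)² + (1)² + (-1)² + (-1)² + (-1)² + (-1)² + (-1)² + (1)² = 1 + 1 + 1 + 1 + 1 + 1 + 1 + 1 + 1 + 1 + 1 + 1 + 1 + 1 + 1 + 1 = 16.
(H·H^T)[11][15] = Σ_j H[11][j]·H[15][j] = (-1)·(-1) + (1)·(1) + (-1)·(-1) + (1)·(1) + (-1)·(1) + (-1)·(1) + (1)·(-1) + (-1)·(1) + (1)·(1) + (-1)·(-1) + (-1)·(-1) + (1)·(1) + (-1)·(1) + (1)·(-1) + (-1)·(1) + (-1)·(1) = 1 + 1 + 1 + 1 + -1 + -1 + -1 + -1 + 1 + 1 + 1 + 1 + -1 + -1 + -1 + -1 = 0.
So rows 11 and 15 are orthogonal; the diagonal entry equals n = 16.

(2,2) entry = 16; (11,15) entry = 0.


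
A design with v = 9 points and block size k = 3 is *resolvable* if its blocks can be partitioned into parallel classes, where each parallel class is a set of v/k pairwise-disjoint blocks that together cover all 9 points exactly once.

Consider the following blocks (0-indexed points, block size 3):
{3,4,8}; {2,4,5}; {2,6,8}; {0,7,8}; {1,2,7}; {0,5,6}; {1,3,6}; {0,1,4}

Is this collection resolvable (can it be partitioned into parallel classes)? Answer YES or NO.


v = 9, block size k = 3, number of blocks = 8.
For resolvability, blocks must partition into parallel classes of size v/k = 3.
Total blocks must therefore be a multiple of 3: 8 = 3·2 + 2 ⇒ not divisible ✗.
Resolvable? NO.

NO


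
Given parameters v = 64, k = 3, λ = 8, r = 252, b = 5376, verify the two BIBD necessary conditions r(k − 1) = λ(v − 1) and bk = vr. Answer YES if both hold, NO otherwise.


Condition (i): r(k − 1) = 252·2 = 504; λ(v − 1) = 8·63 = 504. Match? YES.
Condition (ii): bk = 5376·3 = 16128; vr = 64·252 = 16128. Match? YES.
Both conditions hold? YES.

YES


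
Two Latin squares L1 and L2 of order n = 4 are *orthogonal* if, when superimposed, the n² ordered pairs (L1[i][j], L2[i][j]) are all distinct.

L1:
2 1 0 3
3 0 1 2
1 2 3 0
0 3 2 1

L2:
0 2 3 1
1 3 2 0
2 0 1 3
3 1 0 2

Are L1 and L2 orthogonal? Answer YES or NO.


Form the n² = 16 superimposed pairs (L1[i][j], L2[i][j]), row by row (rows and columns indexed from 0):
row 0: (2,0) (1,2) (0,3) (3,1)
row 1: (3,1) (0,3) (1,2) (2,0)
row 2: (1,2) (2,0) (3,1) (0,3)
row 3: (0,3) (3,1) (2,0) (1,2)
Orthogonality requires all 16 pairs distinct.
But the pair (3,1) repeats: cell (0,3) has L1 = 3, L2 = 1, and cell (1,0) has L1 = 3, L2 = 1.
A repeated pair means some other pair never occurs (only 4 distinct pairs out of 16), so the squares are not orthogonal.
Conclusion: NO.

NO


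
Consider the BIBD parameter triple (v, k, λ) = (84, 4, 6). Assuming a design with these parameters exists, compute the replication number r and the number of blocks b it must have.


Any 2-(v, k, λ) BIBD satisfies two necessary conditions:
  (i)  Each point sits in r blocks, and counting incidences through any fixed point gives r(k − 1) = λ(v − 1), so r = λ(v − 1)/(k − 1).
  (ii) Total incidences bk = vr, so b = vr/k.
Step 1: r = λ(v − 1)/(k − 1) = 6·(84 − 1)/(4 − 1) = 6·83/3 = 498/3 = 166.
Step 2: b = vr/k = 84·166/4 = 13944/4 = 3486.
Check integrality: r = 166 ∈ Z ✓, b = 3486 ∈ Z ✓.
(These identities are necessary conditions: they determine r and b for any design with these parameters, but do not by themselves prove that one exists.)

r = 166, b = 3486.


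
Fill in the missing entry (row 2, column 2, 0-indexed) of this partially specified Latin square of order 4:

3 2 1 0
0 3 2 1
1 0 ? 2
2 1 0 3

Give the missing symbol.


Row 2 contains symbols [0, 1, 2] — missing [3].
Column 2 contains symbols [0, 1, 2] — missing [3].
The missing symbol must appear in both missing sets; intersection = [3].
Therefore the hidden value is 3.

Missing value = 3.


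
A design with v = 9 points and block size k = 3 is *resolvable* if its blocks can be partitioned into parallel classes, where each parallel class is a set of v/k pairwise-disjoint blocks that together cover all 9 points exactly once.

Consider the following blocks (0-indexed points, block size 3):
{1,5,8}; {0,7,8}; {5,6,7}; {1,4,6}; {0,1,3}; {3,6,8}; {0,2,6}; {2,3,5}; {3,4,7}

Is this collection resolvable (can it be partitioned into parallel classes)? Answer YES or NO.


v = 9, block size k = 3, number of blocks = 9.
For resolvability, blocks must partition into parallel classes of size v/k = 3.
Total blocks must therefore be a multiple of 3: 9 = 3·3 + 0 ⇒ divisible ✓.
Consider block {5,6,7}. The only other block(s) in the collection disjoint from it are {0,1,3} — just 1 block(s). Any parallel class containing {5,6,7} would need 2 other blocks each disjoint from it, so no parallel class of size 3 can contain {5,6,7}.
Since every block must belong to some parallel class in a resolution, the collection cannot be partitioned into parallel classes.
Resolvable? NO.

NO


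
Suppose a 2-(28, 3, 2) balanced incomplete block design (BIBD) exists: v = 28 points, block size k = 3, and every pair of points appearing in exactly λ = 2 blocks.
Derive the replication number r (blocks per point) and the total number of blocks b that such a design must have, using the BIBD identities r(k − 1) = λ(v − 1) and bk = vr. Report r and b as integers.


Any 2-(v, k, λ) BIBD satisfies two necessary conditions:
  (i)  Each point sits in r blocks, and counting incidences through any fixed point gives r(k − 1) = λ(v − 1), so r = λ(v − 1)/(k − 1).
  (ii) Total incidences bk = vr, so b = vr/k.
Step 1: r = λ(v − 1)/(k − 1) = 2·(28 − 1)/(3 − 1) = 2·27/2 = 54/2 = 27.
Step 2: b = vr/k = 28·27/3 = 756/3 = 252.
Check integrality: r = 27 ∈ Z ✓, b = 252 ∈ Z ✓.
(These identities are necessary conditions: they determine r and b for any design with these parameters, but do not by themselves prove that one exists.)

r = 27, b = 252.


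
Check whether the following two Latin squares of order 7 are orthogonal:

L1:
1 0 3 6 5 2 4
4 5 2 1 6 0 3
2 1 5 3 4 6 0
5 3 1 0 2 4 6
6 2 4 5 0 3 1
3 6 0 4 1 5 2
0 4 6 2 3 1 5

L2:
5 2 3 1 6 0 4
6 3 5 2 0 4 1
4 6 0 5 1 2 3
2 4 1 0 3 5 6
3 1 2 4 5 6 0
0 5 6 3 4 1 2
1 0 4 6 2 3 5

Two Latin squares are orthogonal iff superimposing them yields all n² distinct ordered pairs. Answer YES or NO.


Form the n² = 49 superimposed pairs (L1[i][j], L2[i][j]), row by row (rows and columns indexed from 0):
row 0: (1,5) (0,2) (3,3) (6,1) (5,6) (2,0) (4,4)
row 1: (4,6) (5,3) (2,5) (1,2) (6,0) (0,4) (3,1)
row 2: (2,4) (1,6) (5,0) (3,5) (4,1) (6,2) (0,3)
row 3: (5,2) (3,4) (1,1) (0,0) (2,3) (4,5) (6,6)
row 4: (6,3) (2,1) (4,2) (5,4) (0,5) (3,6) (1,0)
row 5: (3,0) (6,5) (0,6) (4,3) (1,4) (5,1) (2,2)
row 6: (0,1) (4,0) (6,4) (2,6) (3,2) (1,3) (5,5)
Orthogonality requires all 49 pairs distinct.
Check by first coordinate: for each symbol s of L1, list the L2 entries in the n cells where L1 = s; they must all differ.
  L1 = 0: L2 entries (in reading order) 2, 4, 3, 0, 5, 6, 1 — all 7 distinct ✓
  L1 = 1: L2 entries (in reading order) 5, 2, 6, 1, 0, 4, 3 — all 7 distinct ✓
  L1 = 2: L2 entries (in reading order) 0, 5, 4, 3, 1, 2, 6 — all 7 distinct ✓
  L1 = 3: L2 entries (in reading order) 3, 1, 5, 4, 6, 0, 2 — all 7 distinct ✓
  L1 = 4: L2 entries (in reading order) 4, 6, 1, 5, 2, 3, 0 — all 7 distinct ✓
  L1 = 5: L2 entries (in reading order) 6, 3, 0, 2, 4, 1, 5 — all 7 distinct ✓
  L1 = 6: L2 entries (in reading order) 1, 0, 2, 6, 3, 5, 4 — all 7 distinct ✓
Every symbol of L1 meets every symbol of L2 exactly once, so all 49 pairs are distinct (49 of 49).
Conclusion: YES.

YES


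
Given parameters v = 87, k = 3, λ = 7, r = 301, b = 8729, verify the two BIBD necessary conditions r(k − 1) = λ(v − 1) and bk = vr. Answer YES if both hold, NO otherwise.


Condition (i): r(k − 1) = 301·2 = 602; λ(v − 1) = 7·86 = 602. Match? YES.
Condition (ii): bk = 8729·3 = 26187; vr = 87·301 = 26187. Match? YES.
Both conditions hold? YES.

YES


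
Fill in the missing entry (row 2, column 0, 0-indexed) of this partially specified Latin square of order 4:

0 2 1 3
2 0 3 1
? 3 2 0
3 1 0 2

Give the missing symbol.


Row 2 contains symbols [0, 2, 3] — missing [1].
Column 0 contains symbols [0, 2, 3] — missing [1].
The missing symbol must appear in both missing sets; intersection = [1].
Therefore the hidden value is 1.

Missing value = 1.


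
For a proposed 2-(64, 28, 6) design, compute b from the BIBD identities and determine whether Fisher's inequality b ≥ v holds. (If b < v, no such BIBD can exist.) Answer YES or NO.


b = λv(v − 1)/(k(k − 1)) = 6·64·63/(28·27) = 24192/756 = 32.
Compare with v = 64: b < v, so Fisher's inequality fails.

NO


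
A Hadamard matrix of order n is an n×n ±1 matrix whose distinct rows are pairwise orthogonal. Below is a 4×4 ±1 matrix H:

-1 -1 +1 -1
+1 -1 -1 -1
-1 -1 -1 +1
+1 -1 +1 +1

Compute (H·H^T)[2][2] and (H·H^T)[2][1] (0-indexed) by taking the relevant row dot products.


Row 1 of H: [1, -1, -1, -1].
Row 2 of H: [-1, -1, -1, 1].
(H·H^T)[2][2] = Σ_j H[2][j]·H[2][j] = (-1)² + (-1)² + (-1)² + (1)² = 1 + 1 + 1 + 1 = 4.
(H·H^T)[2][1] = Σ_j H[2][j]·H[1][j] = (-1)·(1) + (-1)·(-1) + (-1)·(-1) + (1)·(-1) = -1 + 1 + 1 + -1 = 0.
So rows 2 and 1 are orthogonal; the diagonal entry equals n = 4.

(2,2) entry = 4; (2,1) entry = 0.


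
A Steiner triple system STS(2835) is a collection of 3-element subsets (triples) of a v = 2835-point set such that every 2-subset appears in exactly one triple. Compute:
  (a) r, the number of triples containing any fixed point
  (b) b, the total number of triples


An STS(v) is a 2-(v, 3, 1) BIBD: block size k = 3, λ = 1.
Replication: r(k − 1) = λ(v − 1) ⇒ r·2 = 2835 − 1 = 2834 ⇒ r = 1417.
Block count: b = v(v − 1)/6 = 2835·2834/6 = 8034390/6 = 1339065.

r = 1417, b = 1339065.


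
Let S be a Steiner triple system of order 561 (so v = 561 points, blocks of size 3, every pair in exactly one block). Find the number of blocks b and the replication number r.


An STS(v) is a 2-(v, 3, 1) BIBD: block size k = 3, λ = 1.
Replication: r(k − 1) = λ(v − 1) ⇒ r·2 = 561 − 1 = 560 ⇒ r = 280.
Block count: bk = vr ⇒ b·3 = 561·280 = 157080 ⇒ b = 52360.
(Check via b = v(v − 1)/6 = 561·560/6 = 314160/6 = 52360.)

r = 280, b = 52360.


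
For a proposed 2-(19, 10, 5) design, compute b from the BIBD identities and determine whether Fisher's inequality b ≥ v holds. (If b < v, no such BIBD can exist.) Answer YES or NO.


r = λ(v − 1)/(k − 1) = 5·18/9 = 10.
b = vr/k = 19·10/10 = 19.
Fisher's inequality: b ≥ v ⇔ 19 ≥ 19? YES.

YES


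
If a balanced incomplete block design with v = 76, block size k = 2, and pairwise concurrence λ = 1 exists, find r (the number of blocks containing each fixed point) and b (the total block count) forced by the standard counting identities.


Any 2-(v, k, λ) BIBD satisfies two necessary conditions:
  (i)  Each point sits in r blocks, and counting incidences through any fixed point gives r(k − 1) = λ(v − 1), so r = λ(v − 1)/(k − 1).
  (ii) Total incidences bk = vr, so b = vr/k.
Step 1: r = λ(v − 1)/(k − 1) = 1·(76 − 1)/(2 − 1) = 1·75/1 = 75/1 = 75.
Step 2: b = vr/k = 76·75/2 = 5700/2 = 2850.
Check integrality: r = 75 ∈ Z ✓, b = 2850 ∈ Z ✓.
(These identities are necessary conditions: they determine r and b for any design with these parameters, but do not by themselves prove that one exists.)

r = 75, b = 2850.


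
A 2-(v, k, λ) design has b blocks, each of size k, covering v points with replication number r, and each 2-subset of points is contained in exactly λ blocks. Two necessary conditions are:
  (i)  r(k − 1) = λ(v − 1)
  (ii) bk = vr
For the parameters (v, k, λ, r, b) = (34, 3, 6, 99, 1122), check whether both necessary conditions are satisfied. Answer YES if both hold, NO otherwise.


Condition (i): r(k − 1) = 99·2 = 198; λ(v − 1) = 6·33 = 198. Match? YES.
Condition (ii): bk = 1122·3 = 3366; vr = 34·99 = 3366. Match? YES.
Both conditions hold? YES.

YES


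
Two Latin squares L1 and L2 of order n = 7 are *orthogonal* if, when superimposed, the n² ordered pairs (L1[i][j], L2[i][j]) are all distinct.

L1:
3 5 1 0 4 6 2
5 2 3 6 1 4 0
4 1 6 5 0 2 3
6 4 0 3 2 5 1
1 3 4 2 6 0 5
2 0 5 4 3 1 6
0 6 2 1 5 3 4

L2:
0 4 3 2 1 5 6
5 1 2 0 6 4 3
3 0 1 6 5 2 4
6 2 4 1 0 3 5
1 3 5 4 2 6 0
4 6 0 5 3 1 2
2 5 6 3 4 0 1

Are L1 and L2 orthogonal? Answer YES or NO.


Form the n² = 49 superimposed pairs (L1[i][j], L2[i][j]), row by row (rows and columns indexed from 0):
row 0: (3,0) (5,4) (1,3) (0,2) (4,1) (6,5) (2,6)
row 1: (5,5) (2,1) (3,2) (6,0) (1,6) (4,4) (0,3)
row 2: (4,3) (1,0) (6,1) (5,6) (0,5) (2,2) (3,4)
row 3: (6,6) (4,2) (0,4) (3,1) (2,0) (5,3) (1,5)
row 4: (1,1) (3,3) (4,5) (2,4) (6,2) (0,6) (5,0)
row 5: (2,4) (0,6) (5,0) (4,5) (3,3) (1,1) (6,2)
row 6: (0,2) (6,5) (2,6) (1,3) (5,4) (3,0) (4,1)
Orthogonality requires all 49 pairs distinct.
But the pair (2,4) repeats: cell (4,3) has L1 = 2, L2 = 4, and cell (5,0) has L1 = 2, L2 = 4.
A repeated pair means some other pair never occurs (only 35 distinct pairs out of 49), so the squares are not orthogonal.
Conclusion: NO.

NO


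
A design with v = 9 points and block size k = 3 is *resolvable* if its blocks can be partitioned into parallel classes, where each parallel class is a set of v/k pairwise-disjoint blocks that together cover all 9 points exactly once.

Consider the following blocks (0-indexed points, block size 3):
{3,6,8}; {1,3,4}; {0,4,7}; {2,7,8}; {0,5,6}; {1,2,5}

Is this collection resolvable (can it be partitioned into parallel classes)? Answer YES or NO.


v = 9, block size k = 3, number of blocks = 6.
For resolvability, blocks must partition into parallel classes of size v/k = 3.
Total blocks must therefore be a multiple of 3: 6 = 3·2 + 0 ⇒ divisible ✓.
Greedy packing gives 2 candidate class(es). Each should be a full parallel class (size 3, covers all 9 points).
  Class 1 (3 blocks): {3,6,8}; {0,4,7}; {1,2,5}. Points covered: [0, 1, 2, 3, 4, 5, 6, 7, 8].
  Class 2 (3 blocks): {1,3,4}; {2,7,8}; {0,5,6}. Points covered: [0, 1, 2, 3, 4, 5, 6, 7, 8].
All classes full (size 3)? YES. All classes cover every point? YES.
Resolvable? YES.

YES


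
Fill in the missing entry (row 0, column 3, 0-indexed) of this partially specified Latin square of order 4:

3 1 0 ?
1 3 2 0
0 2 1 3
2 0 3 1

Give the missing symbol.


Row 0 contains symbols [0, 1, 3] — missing [2].
Column 3 contains symbols [0, 1, 3] — missing [2].
The missing symbol must appear in both missing sets; intersection = [2].
Therefore the hidden value is 2.

Missing value = 2.


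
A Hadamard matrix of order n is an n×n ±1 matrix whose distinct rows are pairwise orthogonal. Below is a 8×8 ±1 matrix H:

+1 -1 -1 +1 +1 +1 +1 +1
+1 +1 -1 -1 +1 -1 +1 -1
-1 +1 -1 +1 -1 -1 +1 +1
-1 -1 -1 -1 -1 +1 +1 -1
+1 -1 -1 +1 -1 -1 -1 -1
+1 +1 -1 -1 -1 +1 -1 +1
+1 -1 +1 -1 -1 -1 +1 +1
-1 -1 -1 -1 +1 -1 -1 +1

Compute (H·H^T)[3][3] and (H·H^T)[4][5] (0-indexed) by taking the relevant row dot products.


Row 3 of H: [-1, -1, -1, -1, -1, 1, 1, -1].
Row 4 of H: [1, -1, -1, 1, -1, -1, -1, -1].
Row 5 of H: [1, 1, -1, -1, -1, 1, -1, 1].
(H·H^T)[3][3] = Σ_j H[3][j]·H[3][j] = (-1)² + (-1)² + (-1)² + (-1)² + (-1)² + (1)² + (1)² + (-1)² = 1 + 1 + 1 + 1 + 1 + 1 + 1 + 1 = 8.
(H·H^T)[4][5] = Σ_j H[4][j]·H[5][j] = (1)·(1) + (-1)·(1) + (-1)·(-1) + (1)·(-1) + (-1)·(-1) + (-1)·(1) + (-1)·(-1) + (-1)·(1) = 1 + -1 + 1 + -1 + 1 + -1 + 1 + -1 = 0.
So rows 4 and 5 are orthogonal; the diagonal entry equals n = 8.

(3,3) entry = 8; (4,5) entry = 0.


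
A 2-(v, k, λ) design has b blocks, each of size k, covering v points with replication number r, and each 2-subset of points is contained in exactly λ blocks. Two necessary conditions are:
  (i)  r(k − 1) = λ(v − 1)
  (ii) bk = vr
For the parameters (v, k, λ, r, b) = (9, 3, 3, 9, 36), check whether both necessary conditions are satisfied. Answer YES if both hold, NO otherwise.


Condition (i): r(k − 1) = 9·2 = 18; λ(v − 1) = 3·8 = 24. Match? NO.
Condition (ii): bk = 36·3 = 108; vr = 9·9 = 81. Match? NO.
Both conditions hold? NO.

NO


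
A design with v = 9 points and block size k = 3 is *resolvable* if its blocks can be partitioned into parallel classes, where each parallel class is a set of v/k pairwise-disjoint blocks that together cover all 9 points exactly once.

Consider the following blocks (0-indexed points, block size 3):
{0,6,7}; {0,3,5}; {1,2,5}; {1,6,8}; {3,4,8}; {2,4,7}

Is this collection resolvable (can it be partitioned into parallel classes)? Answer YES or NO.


v = 9, block size k = 3, number of blocks = 6.
For resolvability, blocks must partition into parallel classes of size v/k = 3.
Total blocks must therefore be a multiple of 3: 6 = 3·2 + 0 ⇒ divisible ✓.
Greedy packing gives 2 candidate class(es). Each should be a full parallel class (size 3, covers all 9 points).
  Class 1 (3 blocks): {0,6,7}; {1,2,5}; {3,4,8}. Points covered: [0, 1, 2, 3, 4, 5, 6, 7, 8].
  Class 2 (3 blocks): {0,3,5}; {1,6,8}; {2,4,7}. Points covered: [0, 1, 2, 3, 4, 5, 6, 7, 8].
All classes full (size 3)? YES. All classes cover every point? YES.
Resolvable? YES.

YES


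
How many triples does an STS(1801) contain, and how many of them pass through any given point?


An STS(v) is a 2-(v, 3, 1) BIBD: block size k = 3, λ = 1.
Replication: r(k − 1) = λ(v − 1) ⇒ r·2 = 1801 − 1 = 1800 ⇒ r = 900.
Block count: bk = vr ⇒ b·3 = 1801·900 = 1620900 ⇒ b = 540300.
(Check via b = v(v − 1)/6 = 1801·1800/6 = 3241800/6 = 540300.)

r = 900, b = 540300.


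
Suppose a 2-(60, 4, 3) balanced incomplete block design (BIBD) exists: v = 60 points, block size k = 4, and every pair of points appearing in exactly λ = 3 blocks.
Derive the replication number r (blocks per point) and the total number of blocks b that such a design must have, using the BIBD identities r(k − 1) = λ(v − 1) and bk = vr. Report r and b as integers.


Any 2-(v, k, λ) BIBD satisfies two necessary conditions:
  (i)  Each point sits in r blocks, and counting incidences through any fixed point gives r(k − 1) = λ(v − 1), so r = λ(v − 1)/(k − 1).
  (ii) Total incidences bk = vr, so b = vr/k.
Step 1: r = λ(v − 1)/(k − 1) = 3·(60 − 1)/(4 − 1) = 3·59/3 = 177/3 = 59.
Step 2: b = vr/k = 60·59/4 = 3540/4 = 885.
Check integrality: r = 59 ∈ Z ✓, b = 885 ∈ Z ✓.
(These identities are necessary conditions: they determine r and b for any design with these parameters, but do not by themselves prove that one exists.)

r = 59, b = 885.


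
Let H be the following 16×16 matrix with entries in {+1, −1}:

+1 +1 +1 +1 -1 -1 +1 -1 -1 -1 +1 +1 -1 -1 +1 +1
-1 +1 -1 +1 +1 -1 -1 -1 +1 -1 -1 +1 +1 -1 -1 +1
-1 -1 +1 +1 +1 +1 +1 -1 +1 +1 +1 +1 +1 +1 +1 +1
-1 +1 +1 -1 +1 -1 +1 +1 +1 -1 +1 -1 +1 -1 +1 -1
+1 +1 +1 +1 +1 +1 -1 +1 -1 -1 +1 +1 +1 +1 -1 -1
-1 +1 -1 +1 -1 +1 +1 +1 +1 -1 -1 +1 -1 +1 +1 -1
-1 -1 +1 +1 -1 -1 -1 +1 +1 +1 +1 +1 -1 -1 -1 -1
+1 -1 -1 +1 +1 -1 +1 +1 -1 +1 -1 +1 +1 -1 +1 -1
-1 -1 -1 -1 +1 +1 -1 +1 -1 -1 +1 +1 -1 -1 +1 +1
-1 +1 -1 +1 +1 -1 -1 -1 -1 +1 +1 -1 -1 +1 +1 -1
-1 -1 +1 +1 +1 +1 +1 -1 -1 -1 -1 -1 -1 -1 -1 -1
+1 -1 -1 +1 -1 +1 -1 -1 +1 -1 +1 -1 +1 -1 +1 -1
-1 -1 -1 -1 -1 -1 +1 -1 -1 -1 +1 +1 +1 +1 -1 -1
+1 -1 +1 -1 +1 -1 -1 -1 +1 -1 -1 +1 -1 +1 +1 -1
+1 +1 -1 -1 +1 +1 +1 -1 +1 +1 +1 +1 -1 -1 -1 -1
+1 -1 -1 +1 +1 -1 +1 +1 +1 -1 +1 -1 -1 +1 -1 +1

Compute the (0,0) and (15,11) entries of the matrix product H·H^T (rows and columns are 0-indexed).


Row 0 of H: [1, 1, 1, 1, -1, -1, 1, -1, -1, -1, 1, 1, -1, -1, 1, 1].
Row 11 of H: [1, -1, -1, 1, -1, 1, -1, -1, 1, -1, 1, -1, 1, -1, 1, -1].
Row 15 of H: [1, -1, -1, 1, 1, -1, 1, 1, 1, -1, 1, -1, -1, 1, -1, 1].
(H·H^T)[0][0] = Σ_j H[0][j]·H[0][j] = (1)² + (1)² + (1)² + (1)² + (-1)² + (-1)² + (1)² + (-1)² + (-1)² + (-1)² + (1)² + (1)² + (-1)² + (-1)² + (1)² + (1)² = 1 + 1 + 1 + 1 + 1 + 1 + 1 + 1 + 1 + 1 + 1 + 1 + 1 + 1 + 1 + 1 = 16.
(H·H^T)[15][11] = Σ_j H[15][j]·H[11][j] = (1)·(1) + (-1)·(-1) + (-1)·(-1) + (1)·(1) + (1)·(-1) + (-1)·(1) + (1)·(-1) + (1)·(-1) + (1)·(1) + (-1)·(-1) + (1)·(1) + (-1)·(-1) + (-1)·(1) + (1)·(-1) + (-1)·(1) + (1)·(-1) = 1 + 1 + 1 + 1 + -1 + -1 + -1 + -1 + 1 + 1 + 1 + 1 + -1 + -1 + -1 + -1 = 0.
So rows 15 and 11 are orthogonal; the diagonal entry equals n = 16.

(0,0) entry = 16; (15,11) entry = 0.


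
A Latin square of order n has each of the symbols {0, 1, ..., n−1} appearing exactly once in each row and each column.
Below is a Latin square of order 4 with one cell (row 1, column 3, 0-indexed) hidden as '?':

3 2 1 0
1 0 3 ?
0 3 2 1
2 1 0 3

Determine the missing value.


Row 1 contains symbols [0, 1, 3] — missing [2].
Column 3 contains symbols [0, 1, 3] — missing [2].
The missing symbol must appear in both missing sets; intersection = [2].
Therefore the hidden value is 2.

Missing value = 2.


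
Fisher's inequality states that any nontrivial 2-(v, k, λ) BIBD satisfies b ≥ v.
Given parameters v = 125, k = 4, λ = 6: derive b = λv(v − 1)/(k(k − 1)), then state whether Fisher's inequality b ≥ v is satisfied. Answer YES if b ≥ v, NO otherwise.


r = λ(v − 1)/(k − 1) = 6·124/3 = 248.
b = vr/k = 125·248/4 = 7750.
Fisher's inequality: b ≥ v ⇔ 7750 ≥ 125? YES.

YES


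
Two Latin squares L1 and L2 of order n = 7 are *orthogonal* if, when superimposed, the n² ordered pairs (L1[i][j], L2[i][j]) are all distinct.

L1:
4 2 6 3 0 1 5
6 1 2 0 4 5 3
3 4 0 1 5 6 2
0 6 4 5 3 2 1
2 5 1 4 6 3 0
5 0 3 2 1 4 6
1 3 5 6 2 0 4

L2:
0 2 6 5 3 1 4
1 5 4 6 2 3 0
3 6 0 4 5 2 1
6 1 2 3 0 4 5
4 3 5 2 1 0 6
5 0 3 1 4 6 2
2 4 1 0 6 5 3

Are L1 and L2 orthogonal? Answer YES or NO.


Form the n² = 49 superimposed pairs (L1[i][j], L2[i][j]), row by row (rows and columns indexed from 0):
row 0: (4,0) (2,2) (6,6) (3,5) (0,3) (1,1) (5,4)
row 1: (6,1) (1,5) (2,4) (0,6) (4,2) (5,3) (3,0)
row 2: (3,3) (4,6) (0,0) (1,4) (5,5) (6,2) (2,1)
row 3: (0,6) (6,1) (4,2) (5,3) (3,0) (2,4) (1,5)
row 4: (2,4) (5,3) (1,5) (4,2) (6,1) (3,0) (0,6)
row 5: (5,5) (0,0) (3,3) (2,1) (1,4) (4,6) (6,2)
row 6: (1,2) (3,4) (5,1) (6,0) (2,6) (0,5) (4,3)
Orthogonality requires all 49 pairs distinct.
But the pair (0,6) repeats: cell (1,3) has L1 = 0, L2 = 6, and cell (3,0) has L1 = 0, L2 = 6.
A repeated pair means some other pair never occurs (only 28 distinct pairs out of 49), so the squares are not orthogonal.
Conclusion: NO.

NO


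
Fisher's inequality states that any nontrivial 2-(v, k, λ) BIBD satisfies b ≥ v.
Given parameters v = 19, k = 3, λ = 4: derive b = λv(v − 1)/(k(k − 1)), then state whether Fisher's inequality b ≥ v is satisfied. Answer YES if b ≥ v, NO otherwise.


b = λv(v − 1)/(k(k − 1)) = 4·19·18/(3·2) = 1368/6 = 228.
Compare with v = 19: b ≥ v, so Fisher's inequality holds.

YES


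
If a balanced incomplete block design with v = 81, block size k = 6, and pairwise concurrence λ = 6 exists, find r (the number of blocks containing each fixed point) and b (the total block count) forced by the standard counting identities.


Any 2-(v, k, λ) BIBD satisfies two necessary conditions:
  (i)  Each point sits in r blocks, and counting incidences through any fixed point gives r(k − 1) = λ(v − 1), so r = λ(v − 1)/(k − 1).
  (ii) Total incidences bk = vr, so b = vr/k.
Step 1: r = λ(v − 1)/(k − 1) = 6·(81 − 1)/(6 − 1) = 6·80/5 = 480/5 = 96.
Step 2: b = vr/k = 81·96/6 = 7776/6 = 1296.
Check integrality: r = 96 ∈ Z ✓, b = 1296 ∈ Z ✓.
(These identities are necessary conditions: they determine r and b for any design with these parameters, but do not by themselves prove that one exists.)

r = 96, b = 1296.


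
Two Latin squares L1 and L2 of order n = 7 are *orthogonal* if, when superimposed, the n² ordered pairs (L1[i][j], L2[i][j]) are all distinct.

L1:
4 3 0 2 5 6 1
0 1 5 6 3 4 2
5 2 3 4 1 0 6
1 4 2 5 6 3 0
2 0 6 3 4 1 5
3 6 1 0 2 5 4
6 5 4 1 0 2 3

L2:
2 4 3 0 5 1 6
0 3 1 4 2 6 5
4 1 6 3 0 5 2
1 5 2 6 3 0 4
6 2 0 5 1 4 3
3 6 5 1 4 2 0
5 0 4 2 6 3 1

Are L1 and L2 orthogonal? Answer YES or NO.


Form the n² = 49 superimposed pairs (L1[i][j], L2[i][j]), row by row (rows and columns indexed from 0):
row 0: (4,2) (3,4) (0,3) (2,0) (5,5) (6,1) (1,6)
row 1: (0,0) (1,3) (5,1) (6,4) (3,2) (4,6) (2,5)
row 2: (5,4) (2,1) (3,6) (4,3) (1,0) (0,5) (6,2)
row 3: (1,1) (4,5) (2,2) (5,6) (6,3) (3,0) (0,4)
row 4: (2,6) (0,2) (6,0) (3,5) (4,1) (1,4) (5,3)
row 5: (3,3) (6,6) (1,5) (0,1) (2,4) (5,2) (4,0)
row 6: (6,5) (5,0) (4,4) (1,2) (0,6) (2,3) (3,1)
Orthogonality requires all 49 pairs distinct.
Check by first coordinate: for each symbol s of L1, list the L2 entries in the n cells where L1 = s; they must all differ.
  L1 = 0: L2 entries (in reading order) 3, 0, 5, 4, 2, 1, 6 — all 7 distinct ✓
  L1 = 1: L2 entries (in reading order) 6, 3, 0, 1, 4, 5, 2 — all 7 distinct ✓
  L1 = 2: L2 entries (in reading order) 0, 5, 1, 2, 6, 4, 3 — all 7 distinct ✓
  L1 = 3: L2 entries (in reading order) 4, 2, 6, 0, 5, 3, 1 — all 7 distinct ✓
  L1 = 4: L2 entries (in reading order) 2, 6, 3, 5, 1, 0, 4 — all 7 distinct ✓
  L1 = 5: L2 entries (in reading order) 5, 1, 4, 6, 3, 2, 0 — all 7 distinct ✓
  L1 = 6: L2 entries (in reading order) 1, 4, 2, 3, 0, 6, 5 — all 7 distinct ✓
Every symbol of L1 meets every symbol of L2 exactly once, so all 49 pairs are distinct (49 of 49).
Conclusion: YES.

YES


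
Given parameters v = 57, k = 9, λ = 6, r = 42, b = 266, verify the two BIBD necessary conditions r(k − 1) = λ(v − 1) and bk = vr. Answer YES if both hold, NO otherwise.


Condition (i): r(k − 1) = 42·8 = 336; λ(v − 1) = 6·56 = 336. Match? YES.
Condition (ii): bk = 266·9 = 2394; vr = 57·42 = 2394. Match? YES.
Both conditions hold? YES.

YES


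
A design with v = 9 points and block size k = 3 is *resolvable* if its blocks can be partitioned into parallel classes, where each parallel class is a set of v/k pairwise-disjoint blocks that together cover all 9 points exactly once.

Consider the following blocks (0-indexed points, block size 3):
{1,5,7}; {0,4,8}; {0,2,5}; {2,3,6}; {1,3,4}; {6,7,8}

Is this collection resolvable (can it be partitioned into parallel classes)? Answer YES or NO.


v = 9, block size k = 3, number of blocks = 6.
For resolvability, blocks must partition into parallel classes of size v/k = 3.
Total blocks must therefore be a multiple of 3: 6 = 3·2 + 0 ⇒ divisible ✓.
Greedy packing gives 2 candidate class(es). Each should be a full parallel class (size 3, covers all 9 points).
  Class 1 (3 blocks): {1,5,7}; {0,4,8}; {2,3,6}. Points covered: [0, 1, 2, 3, 4, 5, 6, 7, 8].
  Class 2 (3 blocks): {0,2,5}; {1,3,4}; {6,7,8}. Points covered: [0, 1, 2, 3, 4, 5, 6, 7, 8].
All classes full (size 3)? YES. All classes cover every point? YES.
Resolvable? YES.

YES


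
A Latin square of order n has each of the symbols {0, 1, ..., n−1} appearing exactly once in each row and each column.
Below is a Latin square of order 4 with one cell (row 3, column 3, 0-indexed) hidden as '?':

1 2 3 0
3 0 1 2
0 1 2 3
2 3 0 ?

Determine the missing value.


Row 3 contains symbols [0, 2, 3] — missing [1].
Column 3 contains symbols [0, 2, 3] — missing [1].
The missing symbol must appear in both missing sets; intersection = [1].
Therefore the hidden value is 1.

Missing value = 1.


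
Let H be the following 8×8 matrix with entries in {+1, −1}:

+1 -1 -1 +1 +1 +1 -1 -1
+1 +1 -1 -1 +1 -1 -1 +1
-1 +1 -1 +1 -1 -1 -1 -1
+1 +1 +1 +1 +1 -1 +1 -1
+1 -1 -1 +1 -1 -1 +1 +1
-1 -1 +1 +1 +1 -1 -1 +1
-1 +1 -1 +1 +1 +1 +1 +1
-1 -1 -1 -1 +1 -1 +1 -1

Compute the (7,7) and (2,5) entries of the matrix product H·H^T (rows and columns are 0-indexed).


Row 2 of H: [-1, 1, -1, 1, -1, -1, -1, -1].
Row 5 of H: [-1, -1, 1, 1, 1, -1, -1, 1].
Row 7 of H: [-1, -1, -1, -1, 1, -1, 1, -1].
(H·H^T)[7][7] = Σ_j H[7][j]·H[7][j] = (-1)² + (-1)² + (-1)² + (-1)² + (1)² + (-1)² + (1)² + (-1)² = 1 + 1 + 1 + 1 + 1 + 1 + 1 + 1 = 8.
(H·H^T)[2][5] = Σ_j H[2][j]·H[5][j] = (-1)·(-1) + (1)·(-1) + (-1)·(1) + (1)·(1) + (-1)·(1) + (-1)·(-1) + (-1)·(-1) + (-1)·(1) = 1 + -1 + -1 + 1 + -1 + 1 + 1 + -1 = 0.
So rows 2 and 5 are orthogonal; the diagonal entry equals n = 8.

(7,7) entry = 8; (2,5) entry = 0.


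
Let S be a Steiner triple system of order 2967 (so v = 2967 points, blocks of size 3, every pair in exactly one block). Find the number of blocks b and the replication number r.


An STS(v) is a 2-(v, 3, 1) BIBD: block size k = 3, λ = 1.
Replication: r(k − 1) = λ(v − 1) ⇒ r·2 = 2967 − 1 = 2966 ⇒ r = 1483.
Block count: bk = vr ⇒ b·3 = 2967·1483 = 4400061 ⇒ b = 1466687.
(Check via b = v(v − 1)/6 = 2967·2966/6 = 8800122/6 = 1466687.)

r = 1483, b = 1466687.


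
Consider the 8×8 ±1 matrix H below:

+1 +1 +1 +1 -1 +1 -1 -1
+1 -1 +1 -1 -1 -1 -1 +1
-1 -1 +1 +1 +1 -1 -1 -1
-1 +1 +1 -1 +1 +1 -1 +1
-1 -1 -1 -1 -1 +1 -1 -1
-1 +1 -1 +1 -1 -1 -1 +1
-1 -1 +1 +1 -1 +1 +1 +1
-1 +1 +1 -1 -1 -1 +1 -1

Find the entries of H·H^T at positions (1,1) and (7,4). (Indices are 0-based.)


Row 1 of H: [1, -1, 1, -1, -1, -1, -1, 1].
Row 4 of H: [-1, -1, -1, -1, -1, 1, -1, -1].
Row 7 of H: [-1, 1, 1, -1, -1, -1, 1, -1].
(H·H^T)[1][1] = Σ_j H[1][j]·H[1][j] = (1)² + (-1)² + (1)² + (-1)² + (-1)² + (-1)² + (-1)² + (1)² = 1 + 1 + 1 + 1 + 1 + 1 + 1 + 1 = 8.
(H·H^T)[7][4] = Σ_j H[7][j]·H[4][j] = (-1)·(-1) + (1)·(-1) + (1)·(-1) + (-1)·(-1) + (-1)·(-1) + (-1)·(1) + (1)·(-1) + (-1)·(-1) = 1 + -1 + -1 + 1 + 1 + -1 + -1 + 1 = 0.
So rows 7 and 4 are orthogonal; the diagonal entry equals n = 8.

(1,1) entry = 8; (7,4) entry = 0.


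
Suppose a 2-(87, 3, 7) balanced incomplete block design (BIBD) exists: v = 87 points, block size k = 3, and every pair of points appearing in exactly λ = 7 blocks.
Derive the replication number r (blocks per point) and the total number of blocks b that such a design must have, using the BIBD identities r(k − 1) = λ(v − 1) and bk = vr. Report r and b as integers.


Any 2-(v, k, λ) BIBD satisfies two necessary conditions:
  (i)  Each point sits in r blocks, and counting incidences through any fixed point gives r(k − 1) = λ(v − 1), so r = λ(v − 1)/(k − 1).
  (ii) Total incidences bk = vr, so b = vr/k.
Step 1: r = λ(v − 1)/(k − 1) = 7·(87 − 1)/(3 − 1) = 7·86/2 = 602/2 = 301.
Step 2: b = vr/k = 87·301/3 = 26187/3 = 8729.
Check integrality: r = 301 ∈ Z ✓, b = 8729 ∈ Z ✓.
(These identities are necessary conditions: they determine r and b for any design with these parameters, but do not by themselves prove that one exists.)

r = 301, b = 8729.


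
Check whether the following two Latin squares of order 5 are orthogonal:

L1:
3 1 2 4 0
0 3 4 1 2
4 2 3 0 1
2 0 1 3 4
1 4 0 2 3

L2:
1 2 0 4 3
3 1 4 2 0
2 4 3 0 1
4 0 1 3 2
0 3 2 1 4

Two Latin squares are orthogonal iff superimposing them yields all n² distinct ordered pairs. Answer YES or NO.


Form the n² = 25 superimposed pairs (L1[i][j], L2[i][j]), row by row (rows and columns indexed from 0):
row 0: (3,1) (1,2) (2,0) (4,4) (0,3)
row 1: (0,3) (3,1) (4,4) (1,2) (2,0)
row 2: (4,2) (2,4) (3,3) (0,0) (1,1)
row 3: (2,4) (0,0) (1,1) (3,3) (4,2)
row 4: (1,0) (4,3) (0,2) (2,1) (3,4)
Orthogonality requires all 25 pairs distinct.
But the pair (0,3) repeats: cell (0,4) has L1 = 0, L2 = 3, and cell (1,0) has L1 = 0, L2 = 3.
A repeated pair means some other pair never occurs (only 15 distinct pairs out of 25), so the squares are not orthogonal.
Conclusion: NO.

NO


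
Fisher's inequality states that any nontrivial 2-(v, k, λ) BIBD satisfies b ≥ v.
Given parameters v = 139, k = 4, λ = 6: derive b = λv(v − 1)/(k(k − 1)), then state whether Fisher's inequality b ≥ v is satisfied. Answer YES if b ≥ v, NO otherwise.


r = λ(v − 1)/(k − 1) = 6·138/3 = 276.
b = vr/k = 139·276/4 = 9591.
Fisher's inequality: b ≥ v ⇔ 9591 ≥ 139? YES.

YES
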